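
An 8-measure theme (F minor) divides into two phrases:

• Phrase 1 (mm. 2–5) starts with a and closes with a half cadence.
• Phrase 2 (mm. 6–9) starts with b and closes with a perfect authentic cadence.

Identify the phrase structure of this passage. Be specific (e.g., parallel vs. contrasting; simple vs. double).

contrasting period

Phrase 1 ends with a half cadence (weaker) and phrase 2 with a perfect authentic cadence (stronger): antecedent + consequent = a period.
The two phrases open with different material (a / b), so the period is contrasting.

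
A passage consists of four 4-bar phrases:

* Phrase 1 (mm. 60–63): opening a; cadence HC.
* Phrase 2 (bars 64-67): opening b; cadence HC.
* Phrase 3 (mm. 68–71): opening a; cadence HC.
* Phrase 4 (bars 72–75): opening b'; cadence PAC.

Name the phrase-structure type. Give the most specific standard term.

Four phrases in two halves: the first half (measures 60-67) ends with a half cadence, the second (bars 68-75) with a perfect authentic cadence — a large antecedent–consequent pair, i.e. a double period.
Phrase 3 begins with the same material as phrase 1, making it parallel.

parallel double period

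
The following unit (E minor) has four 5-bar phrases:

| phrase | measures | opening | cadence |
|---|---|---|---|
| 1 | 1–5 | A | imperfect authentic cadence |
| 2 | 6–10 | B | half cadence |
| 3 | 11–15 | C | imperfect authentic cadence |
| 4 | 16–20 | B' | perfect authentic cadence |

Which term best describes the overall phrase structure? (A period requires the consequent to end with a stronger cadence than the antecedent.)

contrasting double period

Four phrases in two halves: the first half (bars 1–10) ends with a half cadence, the second (mm. 11–20) with a perfect authentic cadence — a large antecedent–consequent pair, i.e. a double period.
Phrase 3 begins with different material from phrase 1, making it contrasting.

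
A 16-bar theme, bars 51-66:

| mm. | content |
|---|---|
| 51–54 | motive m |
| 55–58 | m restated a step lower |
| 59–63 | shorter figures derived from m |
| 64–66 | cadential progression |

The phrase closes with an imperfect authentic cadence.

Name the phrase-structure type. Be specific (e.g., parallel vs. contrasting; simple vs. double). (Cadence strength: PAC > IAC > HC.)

Basic idea (mm. 51-54) + its repetition (bars 55–58) form the presentation; fragmentation and cadence (bars 59–66) form the continuation — the 16-bar whole is a sentence.

sentence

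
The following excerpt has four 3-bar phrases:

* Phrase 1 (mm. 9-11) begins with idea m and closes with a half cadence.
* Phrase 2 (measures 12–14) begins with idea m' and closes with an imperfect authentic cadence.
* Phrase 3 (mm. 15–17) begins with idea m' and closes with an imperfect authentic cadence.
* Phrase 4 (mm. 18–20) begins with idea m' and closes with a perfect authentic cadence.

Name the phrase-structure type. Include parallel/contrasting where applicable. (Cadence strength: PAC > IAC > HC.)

parallel double period

Four phrases in two halves: the first half (measures 9–14) ends with an imperfect authentic cadence, the second (measures 15–20) with a perfect authentic cadence — a large antecedent–consequent pair, i.e. a double period.
Phrase 3 begins with the same material as phrase 1, making it parallel.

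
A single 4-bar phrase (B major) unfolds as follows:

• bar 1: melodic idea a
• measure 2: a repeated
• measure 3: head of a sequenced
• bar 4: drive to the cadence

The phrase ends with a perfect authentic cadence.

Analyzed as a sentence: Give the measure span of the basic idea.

measures 1–1

The presentation of a sentence is the basic idea (measure 1) plus its repetition (m. 2); the basic idea is therefore measure 1.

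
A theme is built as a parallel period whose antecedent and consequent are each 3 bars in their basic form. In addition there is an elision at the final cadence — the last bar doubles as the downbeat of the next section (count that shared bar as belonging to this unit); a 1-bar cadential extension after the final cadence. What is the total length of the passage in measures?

7 measures

Basic parallel period: 3 + 3 = 6 bars.
6 (basic form) + 1 (cadential extension) = 7.
The elision shares a bar with the next section but does not change this unit's count.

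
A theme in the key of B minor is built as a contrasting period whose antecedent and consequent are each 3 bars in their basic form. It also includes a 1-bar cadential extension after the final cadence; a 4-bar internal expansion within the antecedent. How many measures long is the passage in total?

11 measures

Basic contrasting period: 3 + 3 = 6 bars.
6 (basic form) + 1 (cadential extension) + 4 (internal expansion) = 11.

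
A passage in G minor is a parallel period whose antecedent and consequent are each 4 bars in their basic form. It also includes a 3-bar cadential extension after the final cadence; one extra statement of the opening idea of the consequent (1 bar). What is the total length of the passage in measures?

Basic parallel period: 4 + 4 = 8 bars.
8 (basic form) + 3 (cadential extension) + 1 (extra statement) = 12.

12 measures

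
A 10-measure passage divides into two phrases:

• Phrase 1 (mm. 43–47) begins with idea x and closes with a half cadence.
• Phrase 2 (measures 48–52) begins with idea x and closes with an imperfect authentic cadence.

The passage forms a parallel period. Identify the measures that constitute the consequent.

measures 48–52

The antecedent is the phrase ending with the weaker cadence (half cadence, phrase 1) and the consequent the one ending more conclusively (imperfect authentic cadence, phrase 2); the consequent is bars 48–52.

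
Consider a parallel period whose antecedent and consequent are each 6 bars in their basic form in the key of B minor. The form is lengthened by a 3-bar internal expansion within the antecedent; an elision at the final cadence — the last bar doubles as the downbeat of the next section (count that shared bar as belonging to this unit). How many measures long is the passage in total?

15 measures

Basic parallel period: 6 + 6 = 12 bars.
12 (basic form) + 3 (internal expansion) = 15.
The elision shares a bar with the next section but does not change this unit's count.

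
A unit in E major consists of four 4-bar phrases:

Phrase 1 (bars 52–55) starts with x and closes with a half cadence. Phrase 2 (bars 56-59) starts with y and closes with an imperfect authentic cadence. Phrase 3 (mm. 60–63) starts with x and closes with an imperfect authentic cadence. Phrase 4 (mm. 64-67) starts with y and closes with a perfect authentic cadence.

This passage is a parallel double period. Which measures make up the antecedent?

measures 52–59

In a double period the four phrases pair into a large antecedent (phrases 1–2, ending imperfect authentic cadence) and a large consequent (phrases 3–4, ending perfect authentic cadence). The antecedent spans mm. 52-59.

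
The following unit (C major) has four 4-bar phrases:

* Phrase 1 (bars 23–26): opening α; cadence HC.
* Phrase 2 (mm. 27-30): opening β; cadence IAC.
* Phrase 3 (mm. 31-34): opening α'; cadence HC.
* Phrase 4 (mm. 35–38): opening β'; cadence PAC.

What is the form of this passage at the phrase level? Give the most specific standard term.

parallel double period

Four phrases in two halves: the first half (mm. 23–30) ends with an imperfect authentic cadence, the second (mm. 31–38) with a perfect authentic cadence — a large antecedent–consequent pair, i.e. a double period.
Phrase 3 begins with the same material as phrase 1, making it parallel.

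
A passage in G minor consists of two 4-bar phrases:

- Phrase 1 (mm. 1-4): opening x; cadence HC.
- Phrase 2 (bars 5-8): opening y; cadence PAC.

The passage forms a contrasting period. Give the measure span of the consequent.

The antecedent is the phrase ending with the weaker cadence (half cadence, phrase 1) and the consequent the one ending more conclusively (perfect authentic cadence, phrase 2); the consequent is mm. 5–8.

measures 5–8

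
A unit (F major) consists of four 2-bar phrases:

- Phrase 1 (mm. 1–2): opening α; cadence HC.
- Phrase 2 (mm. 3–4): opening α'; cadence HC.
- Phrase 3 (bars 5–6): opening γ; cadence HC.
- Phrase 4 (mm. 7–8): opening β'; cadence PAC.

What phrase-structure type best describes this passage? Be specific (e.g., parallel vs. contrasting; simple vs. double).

contrasting double period

Four phrases in two halves: the first half (mm. 1–4) ends with a half cadence, the second (measures 5-8) with a perfect authentic cadence — a large antecedent–consequent pair, i.e. a double period.
Phrase 3 begins with different material from phrase 1, making it contrasting.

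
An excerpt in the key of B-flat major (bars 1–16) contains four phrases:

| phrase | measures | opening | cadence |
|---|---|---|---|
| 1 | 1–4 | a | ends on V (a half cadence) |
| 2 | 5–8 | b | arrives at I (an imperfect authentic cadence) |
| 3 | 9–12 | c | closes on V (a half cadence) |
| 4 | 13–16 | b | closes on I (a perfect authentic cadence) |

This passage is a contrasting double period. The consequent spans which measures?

In a double period the four phrases pair into a large antecedent (phrases 1–2, ending imperfect authentic cadence) and a large consequent (phrases 3–4, ending perfect authentic cadence). The consequent spans mm. 9–16.

measures 9–16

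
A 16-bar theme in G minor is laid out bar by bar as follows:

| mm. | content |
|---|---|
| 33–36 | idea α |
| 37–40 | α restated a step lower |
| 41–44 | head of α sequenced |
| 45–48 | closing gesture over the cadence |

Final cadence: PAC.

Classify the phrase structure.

Basic idea (mm. 33–36) + its repetition (mm. 37-40) form the presentation; fragmentation and cadence (measures 41–48) form the continuation — the 16-bar whole is a sentence.

sentence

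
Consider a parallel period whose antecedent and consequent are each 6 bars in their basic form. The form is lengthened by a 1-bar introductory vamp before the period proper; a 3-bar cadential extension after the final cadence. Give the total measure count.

16 measures

Basic parallel period: 6 + 6 = 12 bars.
12 (basic form) + 1 (introduction) + 3 (cadential extension) = 16.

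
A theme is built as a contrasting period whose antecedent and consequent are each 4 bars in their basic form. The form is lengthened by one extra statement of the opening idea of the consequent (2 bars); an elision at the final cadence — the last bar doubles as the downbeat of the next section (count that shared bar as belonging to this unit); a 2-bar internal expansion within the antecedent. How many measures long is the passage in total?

Basic contrasting period: 4 + 4 = 8 bars.
8 (basic form) + 2 (extra statement) + 2 (internal expansion) = 12.
The elision shares a bar with the next section but does not change this unit's count.

12 measures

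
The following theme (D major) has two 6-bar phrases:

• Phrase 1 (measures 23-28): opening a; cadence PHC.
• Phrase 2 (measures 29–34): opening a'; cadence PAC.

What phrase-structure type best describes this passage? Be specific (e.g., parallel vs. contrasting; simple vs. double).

parallel period

Phrase 1 ends with a Phrygian half cadence (weaker) and phrase 2 with a perfect authentic cadence (stronger): antecedent + consequent = a period.
The two phrases open with the same material (a / a'), so the period is parallel.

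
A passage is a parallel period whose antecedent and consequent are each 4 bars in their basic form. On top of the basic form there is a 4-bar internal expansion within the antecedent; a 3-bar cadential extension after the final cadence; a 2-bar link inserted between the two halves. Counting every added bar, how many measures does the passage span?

Basic parallel period: 4 + 4 = 8 bars.
8 (basic form) + 4 (internal expansion) + 3 (cadential extension) + 2 (link) = 17.

17 measures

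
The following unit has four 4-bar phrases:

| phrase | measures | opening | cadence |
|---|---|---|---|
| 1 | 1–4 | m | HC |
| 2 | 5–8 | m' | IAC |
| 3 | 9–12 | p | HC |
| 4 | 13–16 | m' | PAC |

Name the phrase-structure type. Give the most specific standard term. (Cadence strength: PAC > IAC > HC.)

Four phrases in two halves: the first half (mm. 1–8) ends with an imperfect authentic cadence, the second (mm. 9-16) with a perfect authentic cadence — a large antecedent–consequent pair, i.e. a double period.
Phrase 3 begins with different material from phrase 1, making it contrasting.

contrasting double period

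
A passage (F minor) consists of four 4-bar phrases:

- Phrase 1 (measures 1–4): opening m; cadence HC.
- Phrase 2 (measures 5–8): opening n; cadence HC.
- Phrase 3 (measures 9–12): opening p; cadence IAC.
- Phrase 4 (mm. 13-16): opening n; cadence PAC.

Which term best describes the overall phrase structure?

contrasting double period

Four phrases in two halves: the first half (mm. 1–8) ends with a half cadence, the second (measures 9–16) with a perfect authentic cadence — a large antecedent–consequent pair, i.e. a double period.
Phrase 3 begins with different material from phrase 1, making it contrasting.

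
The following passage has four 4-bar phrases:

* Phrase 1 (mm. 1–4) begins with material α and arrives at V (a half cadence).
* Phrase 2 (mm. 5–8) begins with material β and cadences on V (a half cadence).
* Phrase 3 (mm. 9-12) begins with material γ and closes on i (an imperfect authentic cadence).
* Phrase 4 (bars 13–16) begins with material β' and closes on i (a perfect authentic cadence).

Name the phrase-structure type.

Four phrases in two halves: the first half (mm. 1–8) ends with a half cadence, the second (mm. 9-16) with a perfect authentic cadence — a large antecedent–consequent pair, i.e. a double period.
Phrase 3 begins with different material from phrase 1, making it contrasting.

contrasting double period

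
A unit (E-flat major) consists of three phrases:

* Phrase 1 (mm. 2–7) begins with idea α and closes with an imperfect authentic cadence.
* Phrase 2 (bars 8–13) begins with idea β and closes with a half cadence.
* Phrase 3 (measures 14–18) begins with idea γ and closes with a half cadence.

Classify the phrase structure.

phrase group

The final phrase closes with a half cadence, which is not stronger than the preceding half cadence; the 3 phrases lack an overall antecedent–consequent design and so form a phrase group.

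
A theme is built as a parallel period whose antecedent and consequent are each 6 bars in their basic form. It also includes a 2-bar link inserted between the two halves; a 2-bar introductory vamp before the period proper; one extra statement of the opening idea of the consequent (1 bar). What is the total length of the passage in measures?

17 measures

Basic parallel period: 6 + 6 = 12 bars.
12 (basic form) + 2 (link) + 2 (introduction) + 1 (extra statement) = 17.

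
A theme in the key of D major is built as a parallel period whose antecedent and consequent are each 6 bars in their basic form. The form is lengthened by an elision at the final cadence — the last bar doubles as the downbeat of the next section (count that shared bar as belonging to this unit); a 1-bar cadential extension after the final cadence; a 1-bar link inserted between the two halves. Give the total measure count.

14 measures

Basic parallel period: 6 + 6 = 12 bars.
12 (basic form) + 1 (cadential extension) + 1 (link) = 14.
The elision shares a bar with the next section but does not change this unit's count.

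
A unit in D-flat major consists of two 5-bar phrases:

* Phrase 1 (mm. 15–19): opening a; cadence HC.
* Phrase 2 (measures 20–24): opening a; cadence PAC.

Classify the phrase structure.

Phrase 1 ends with a half cadence (weaker) and phrase 2 with a perfect authentic cadence (stronger): antecedent + consequent = a period.
The two phrases open with the same material (a / a), so the period is parallel.

parallel period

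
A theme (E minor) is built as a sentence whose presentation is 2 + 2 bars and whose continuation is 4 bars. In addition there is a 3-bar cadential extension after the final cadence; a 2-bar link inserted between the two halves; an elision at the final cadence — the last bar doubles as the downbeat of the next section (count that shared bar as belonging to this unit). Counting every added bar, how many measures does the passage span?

Basic sentence: 2 + 2 + 4 = 8 bars.
8 (basic form) + 3 (cadential extension) + 2 (link) = 13.
The elision shares a bar with the next section but does not change this unit's count.

13 measures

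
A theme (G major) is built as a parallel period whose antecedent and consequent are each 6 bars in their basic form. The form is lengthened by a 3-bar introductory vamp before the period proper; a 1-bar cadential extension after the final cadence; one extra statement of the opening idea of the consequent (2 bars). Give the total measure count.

Basic parallel period: 6 + 6 = 12 bars.
12 (basic form) + 3 (introduction) + 1 (cadential extension) + 2 (extra statement) = 18.

18 measures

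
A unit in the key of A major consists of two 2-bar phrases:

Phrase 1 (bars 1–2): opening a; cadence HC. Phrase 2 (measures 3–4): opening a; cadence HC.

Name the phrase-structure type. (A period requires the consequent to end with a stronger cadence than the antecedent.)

Both phrases have the same opening (a) and the same cadence (half cadence): the second is a restatement, not a consequent, so this is a repeated phrase rather than a period.

repeated phrase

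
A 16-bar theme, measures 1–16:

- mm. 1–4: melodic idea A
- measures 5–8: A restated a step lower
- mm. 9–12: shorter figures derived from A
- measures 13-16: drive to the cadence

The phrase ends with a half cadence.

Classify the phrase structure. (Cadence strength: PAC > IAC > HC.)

Basic idea (mm. 1–4) + its repetition (measures 5-8) form the presentation; fragmentation and cadence (mm. 9-16) form the continuation — the 16-bar whole is a sentence.

sentence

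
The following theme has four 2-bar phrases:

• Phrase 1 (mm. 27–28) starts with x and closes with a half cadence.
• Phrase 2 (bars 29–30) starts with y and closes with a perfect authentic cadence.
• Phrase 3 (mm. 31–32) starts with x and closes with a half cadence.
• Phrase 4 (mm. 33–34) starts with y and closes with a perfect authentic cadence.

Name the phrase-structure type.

The cadence pattern HC–PAC–HC–PAC is weak–strong twice, and phrases 3–4 restate phrases 1–2: a period heard twice, not a double period (which would end weakly at phrase 2).

repeated period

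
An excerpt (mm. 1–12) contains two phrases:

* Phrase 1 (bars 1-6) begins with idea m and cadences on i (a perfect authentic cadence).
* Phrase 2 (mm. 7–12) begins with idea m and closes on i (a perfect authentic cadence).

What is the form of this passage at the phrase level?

Both phrases have the same opening (m) and the same cadence (perfect authentic cadence): the second is a restatement, not a consequent, so this is a repeated phrase rather than a period.

repeated phrase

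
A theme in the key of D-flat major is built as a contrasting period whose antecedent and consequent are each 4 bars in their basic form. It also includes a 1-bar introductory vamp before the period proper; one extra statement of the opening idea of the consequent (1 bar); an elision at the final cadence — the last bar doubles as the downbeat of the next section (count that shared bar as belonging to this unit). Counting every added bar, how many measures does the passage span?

10 measures

Basic contrasting period: 4 + 4 = 8 bars.
8 (basic form) + 1 (introduction) + 1 (extra statement) = 10.
The elision shares a bar with the next section but does not change this unit's count.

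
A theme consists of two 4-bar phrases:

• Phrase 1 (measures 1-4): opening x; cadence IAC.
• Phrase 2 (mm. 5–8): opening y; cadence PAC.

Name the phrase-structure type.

contrasting period

Phrase 1 ends with an imperfect authentic cadence (weaker) and phrase 2 with a perfect authentic cadence (stronger): antecedent + consequent = a period.
The two phrases open with different material (x / y), so the period is contrasting.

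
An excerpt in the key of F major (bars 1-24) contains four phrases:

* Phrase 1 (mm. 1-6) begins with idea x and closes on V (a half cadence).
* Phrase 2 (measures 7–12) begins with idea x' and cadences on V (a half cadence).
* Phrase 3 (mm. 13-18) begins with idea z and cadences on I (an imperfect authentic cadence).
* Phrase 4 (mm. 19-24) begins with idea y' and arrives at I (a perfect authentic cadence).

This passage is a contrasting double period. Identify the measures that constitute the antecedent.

measures 1–12

In a double period the four phrases pair into a large antecedent (phrases 1–2, ending half cadence) and a large consequent (phrases 3–4, ending perfect authentic cadence). The antecedent spans bars 1–12.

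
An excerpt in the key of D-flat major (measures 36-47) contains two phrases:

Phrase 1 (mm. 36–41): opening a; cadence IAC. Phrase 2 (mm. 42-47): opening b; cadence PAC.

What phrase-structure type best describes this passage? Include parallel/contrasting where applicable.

contrasting period

Phrase 1 ends with an imperfect authentic cadence (weaker) and phrase 2 with a perfect authentic cadence (stronger): antecedent + consequent = a period.
The two phrases open with different material (a / b), so the period is contrasting.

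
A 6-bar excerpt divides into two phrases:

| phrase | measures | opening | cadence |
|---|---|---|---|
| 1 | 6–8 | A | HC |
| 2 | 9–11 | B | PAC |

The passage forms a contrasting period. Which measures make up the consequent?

The phrase ending with the weaker cadence (half cadence) is the antecedent; the one ending more conclusively (perfect authentic cadence) is the consequent. The consequent is measures 9–11.

measures 9–11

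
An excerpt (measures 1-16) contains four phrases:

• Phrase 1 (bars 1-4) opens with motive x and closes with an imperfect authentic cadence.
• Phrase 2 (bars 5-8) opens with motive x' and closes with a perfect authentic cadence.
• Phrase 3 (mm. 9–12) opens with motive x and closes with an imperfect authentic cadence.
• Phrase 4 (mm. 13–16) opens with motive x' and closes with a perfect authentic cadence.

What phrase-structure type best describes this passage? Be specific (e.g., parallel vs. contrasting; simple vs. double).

The cadence pattern IAC–PAC–IAC–PAC is weak–strong twice, and phrases 3–4 restate phrases 1–2: a period heard twice, not a double period (which would end weakly at phrase 2).

repeated period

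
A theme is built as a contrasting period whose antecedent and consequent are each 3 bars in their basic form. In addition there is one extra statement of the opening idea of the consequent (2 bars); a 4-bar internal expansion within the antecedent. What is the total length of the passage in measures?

Basic contrasting period: 3 + 3 = 6 bars.
6 (basic form) + 2 (extra statement) + 4 (internal expansion) = 12.

12 measures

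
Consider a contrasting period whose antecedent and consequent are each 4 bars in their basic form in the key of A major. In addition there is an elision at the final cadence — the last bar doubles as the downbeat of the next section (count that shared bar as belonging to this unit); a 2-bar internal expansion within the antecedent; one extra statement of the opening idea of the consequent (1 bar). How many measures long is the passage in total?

11 measures

Basic contrasting period: 4 + 4 = 8 bars.
8 (basic form) + 2 (internal expansion) + 1 (extra statement) = 11.
The elision shares a bar with the next section but does not change this unit's count.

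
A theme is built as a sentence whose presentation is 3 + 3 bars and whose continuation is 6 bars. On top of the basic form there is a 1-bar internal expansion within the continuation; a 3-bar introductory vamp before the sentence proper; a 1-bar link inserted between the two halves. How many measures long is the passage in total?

Basic sentence: 3 + 3 + 6 = 12 bars.
12 (basic form) + 1 (internal expansion) + 3 (introduction) + 1 (link) = 17.

17 measures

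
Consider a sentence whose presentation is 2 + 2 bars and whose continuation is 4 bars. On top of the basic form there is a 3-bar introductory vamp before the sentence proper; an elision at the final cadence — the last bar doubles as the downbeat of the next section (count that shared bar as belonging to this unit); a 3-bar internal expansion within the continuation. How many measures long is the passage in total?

14 measures

Basic sentence: 2 + 2 + 4 = 8 bars.
8 (basic form) + 3 (introduction) + 3 (internal expansion) = 14.
The elision shares a bar with the next section but does not change this unit's count.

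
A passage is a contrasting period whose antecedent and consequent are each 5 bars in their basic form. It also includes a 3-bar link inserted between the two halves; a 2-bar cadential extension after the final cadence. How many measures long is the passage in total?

Basic contrasting period: 5 + 5 = 10 bars.
10 (basic form) + 3 (link) + 2 (cadential extension) = 15.

15 measures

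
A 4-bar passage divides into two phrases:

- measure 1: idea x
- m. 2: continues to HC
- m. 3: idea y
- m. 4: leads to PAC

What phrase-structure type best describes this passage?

Phrase 1 ends with a half cadence (weaker) and phrase 2 with a perfect authentic cadence (stronger): antecedent + consequent = a period.
The two phrases open with different material (x / y), so the period is contrasting.

contrasting period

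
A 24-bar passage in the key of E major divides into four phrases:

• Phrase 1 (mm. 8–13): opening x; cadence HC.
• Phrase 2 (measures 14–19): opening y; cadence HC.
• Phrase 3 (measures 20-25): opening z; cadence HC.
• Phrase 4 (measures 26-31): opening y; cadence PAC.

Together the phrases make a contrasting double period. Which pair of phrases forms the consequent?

phrases 3 and 4

In a double period the first pair of phrases (ending half cadence) is the large antecedent and the second pair (ending perfect authentic cadence) is the large consequent; the consequent is phrases 3 and 4.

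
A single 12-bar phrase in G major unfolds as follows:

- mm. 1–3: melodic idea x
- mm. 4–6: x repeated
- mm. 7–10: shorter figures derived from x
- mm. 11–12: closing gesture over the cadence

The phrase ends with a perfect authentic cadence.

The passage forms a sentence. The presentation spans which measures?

The presentation of a sentence is the basic idea (mm. 1–3) plus its repetition (mm. 4–6); the presentation is therefore measures 1–6.

measures 1–6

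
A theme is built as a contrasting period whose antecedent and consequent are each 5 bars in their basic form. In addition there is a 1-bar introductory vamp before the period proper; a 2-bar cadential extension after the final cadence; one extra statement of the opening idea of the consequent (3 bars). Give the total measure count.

16 measures

Basic contrasting period: 5 + 5 = 10 bars.
10 (basic form) + 1 (introduction) + 2 (cadential extension) + 3 (extra statement) = 16.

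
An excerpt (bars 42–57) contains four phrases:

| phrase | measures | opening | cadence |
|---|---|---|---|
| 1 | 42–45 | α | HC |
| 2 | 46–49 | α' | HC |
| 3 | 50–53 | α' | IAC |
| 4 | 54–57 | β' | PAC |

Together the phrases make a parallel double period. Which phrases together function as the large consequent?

phrases 3 and 4

In a double period the first pair of phrases (ending half cadence) is the large antecedent and the second pair (ending perfect authentic cadence) is the large consequent; the consequent is phrases 3 and 4.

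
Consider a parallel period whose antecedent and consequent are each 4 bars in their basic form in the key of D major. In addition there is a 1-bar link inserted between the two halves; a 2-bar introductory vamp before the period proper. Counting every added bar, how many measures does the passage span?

11 measures

Basic parallel period: 4 + 4 = 8 bars.
8 (basic form) + 1 (link) + 2 (introduction) = 11.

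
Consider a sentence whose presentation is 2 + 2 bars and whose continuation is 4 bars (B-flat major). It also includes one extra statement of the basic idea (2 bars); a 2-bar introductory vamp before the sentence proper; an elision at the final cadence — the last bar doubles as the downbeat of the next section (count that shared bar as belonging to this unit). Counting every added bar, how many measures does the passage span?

12 measures

Basic sentence: 2 + 2 + 4 = 8 bars.
8 (basic form) + 2 (extra statement) + 2 (introduction) = 12.
The elision shares a bar with the next section but does not change this unit's count.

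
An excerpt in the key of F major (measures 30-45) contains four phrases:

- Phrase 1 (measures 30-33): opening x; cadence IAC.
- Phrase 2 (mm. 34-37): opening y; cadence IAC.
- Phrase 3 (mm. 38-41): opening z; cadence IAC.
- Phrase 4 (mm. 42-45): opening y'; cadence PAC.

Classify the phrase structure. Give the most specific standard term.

contrasting double period

Four phrases in two halves: the first half (bars 30–37) ends with an imperfect authentic cadence, the second (mm. 38-45) with a perfect authentic cadence — a large antecedent–consequent pair, i.e. a double period.
Phrase 3 begins with different material from phrase 1, making it contrasting.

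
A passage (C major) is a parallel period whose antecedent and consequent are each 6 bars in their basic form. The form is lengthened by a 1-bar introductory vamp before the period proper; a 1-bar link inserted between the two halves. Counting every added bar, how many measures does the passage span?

Basic parallel period: 6 + 6 = 12 bars.
12 (basic form) + 1 (introduction) + 1 (link) = 14.

14 measures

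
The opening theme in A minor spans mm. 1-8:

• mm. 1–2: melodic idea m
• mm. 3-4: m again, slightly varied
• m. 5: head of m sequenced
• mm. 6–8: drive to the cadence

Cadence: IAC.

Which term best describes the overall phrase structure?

sentence

Basic idea (mm. 1–2) + its repetition (mm. 3–4) form the presentation; fragmentation and cadence (bars 5–8) form the continuation — the 8-bar whole is a sentence.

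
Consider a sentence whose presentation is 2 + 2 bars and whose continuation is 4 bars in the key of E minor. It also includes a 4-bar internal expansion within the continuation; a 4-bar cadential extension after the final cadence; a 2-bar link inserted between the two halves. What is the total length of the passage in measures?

18 measures

Basic sentence: 2 + 2 + 4 = 8 bars.
8 (basic form) + 4 (internal expansion) + 4 (cadential extension) + 2 (link) = 18.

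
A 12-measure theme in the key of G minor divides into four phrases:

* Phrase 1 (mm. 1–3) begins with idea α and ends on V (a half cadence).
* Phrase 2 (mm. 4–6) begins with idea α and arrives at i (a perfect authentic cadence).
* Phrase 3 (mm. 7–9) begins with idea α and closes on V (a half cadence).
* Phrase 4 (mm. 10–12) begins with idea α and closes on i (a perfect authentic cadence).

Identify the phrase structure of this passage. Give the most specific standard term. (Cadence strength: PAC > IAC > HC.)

repeated period

The cadence pattern HC–PAC–HC–PAC is weak–strong twice, and phrases 3–4 restate phrases 1–2: a period heard twice, not a double period (which would end weakly at phrase 2).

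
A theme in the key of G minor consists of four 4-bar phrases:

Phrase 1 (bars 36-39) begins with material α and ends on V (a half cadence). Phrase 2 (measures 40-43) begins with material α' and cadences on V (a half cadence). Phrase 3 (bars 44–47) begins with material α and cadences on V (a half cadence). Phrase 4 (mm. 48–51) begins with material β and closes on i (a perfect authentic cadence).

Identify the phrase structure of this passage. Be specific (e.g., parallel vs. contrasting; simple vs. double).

parallel double period

Four phrases in two halves: the first half (measures 36–43) ends with a half cadence, the second (bars 44-51) with a perfect authentic cadence — a large antecedent–consequent pair, i.e. a double period.
Phrase 3 begins with the same material as phrase 1, making it parallel.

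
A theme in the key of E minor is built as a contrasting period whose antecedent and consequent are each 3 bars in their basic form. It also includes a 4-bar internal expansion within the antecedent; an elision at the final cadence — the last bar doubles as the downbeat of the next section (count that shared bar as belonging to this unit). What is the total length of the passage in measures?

10 measures

Basic contrasting period: 3 + 3 = 6 bars.
6 (basic form) + 4 (internal expansion) = 10.
The elision shares a bar with the next section but does not change this unit's count.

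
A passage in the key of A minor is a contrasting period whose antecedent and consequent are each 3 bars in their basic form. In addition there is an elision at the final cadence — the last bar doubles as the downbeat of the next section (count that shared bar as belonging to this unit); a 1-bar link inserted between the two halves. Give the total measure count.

Basic contrasting period: 3 + 3 = 6 bars.
6 (basic form) + 1 (link) = 7.
The elision shares a bar with the next section but does not change this unit's count.

7 measures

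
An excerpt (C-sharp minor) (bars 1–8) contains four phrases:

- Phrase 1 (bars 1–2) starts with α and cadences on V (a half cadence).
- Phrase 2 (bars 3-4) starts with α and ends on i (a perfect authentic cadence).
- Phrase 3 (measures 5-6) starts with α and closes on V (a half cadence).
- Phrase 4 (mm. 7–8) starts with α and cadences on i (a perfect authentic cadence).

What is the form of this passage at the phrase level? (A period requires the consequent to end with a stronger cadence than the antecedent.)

repeated period

The cadence pattern HC–PAC–HC–PAC is weak–strong twice, and phrases 3–4 restate phrases 1–2: a period heard twice, not a double period (which would end weakly at phrase 2).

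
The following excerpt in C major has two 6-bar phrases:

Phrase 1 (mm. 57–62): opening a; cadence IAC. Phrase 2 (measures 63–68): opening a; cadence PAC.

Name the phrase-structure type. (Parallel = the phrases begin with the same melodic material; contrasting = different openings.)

Phrase 1 ends with an imperfect authentic cadence (weaker) and phrase 2 with a perfect authentic cadence (stronger): antecedent + consequent = a period.
The two phrases open with the same material (a / a), so the period is parallel.

parallel period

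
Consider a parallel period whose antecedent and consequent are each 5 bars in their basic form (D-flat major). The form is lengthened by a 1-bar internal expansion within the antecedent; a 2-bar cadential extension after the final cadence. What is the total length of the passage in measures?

Basic parallel period: 5 + 5 = 10 bars.
10 (basic form) + 1 (internal expansion) + 2 (cadential extension) = 13.

13 measures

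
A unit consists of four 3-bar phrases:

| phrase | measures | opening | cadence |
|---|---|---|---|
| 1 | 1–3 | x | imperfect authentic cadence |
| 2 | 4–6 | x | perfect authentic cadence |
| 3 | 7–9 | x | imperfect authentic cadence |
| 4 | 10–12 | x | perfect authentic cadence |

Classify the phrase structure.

The cadence pattern IAC–PAC–IAC–PAC is weak–strong twice, and phrases 3–4 restate phrases 1–2: a period heard twice, not a double period (which would end weakly at phrase 2).

repeated period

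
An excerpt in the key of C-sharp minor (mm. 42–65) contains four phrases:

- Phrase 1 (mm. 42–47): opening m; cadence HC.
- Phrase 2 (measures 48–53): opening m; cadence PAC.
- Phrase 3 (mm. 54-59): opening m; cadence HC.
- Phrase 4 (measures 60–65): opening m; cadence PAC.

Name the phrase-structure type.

repeated period

The cadence pattern HC–PAC–HC–PAC is weak–strong twice, and phrases 3–4 restate phrases 1–2: a period heard twice, not a double period (which would end weakly at phrase 2).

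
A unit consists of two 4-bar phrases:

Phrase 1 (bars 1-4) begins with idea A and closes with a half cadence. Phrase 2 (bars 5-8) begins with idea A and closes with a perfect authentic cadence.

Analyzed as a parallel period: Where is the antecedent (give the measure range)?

measures 1–4

The antecedent is the phrase ending with the weaker cadence (half cadence, phrase 1) and the consequent the one ending more conclusively (perfect authentic cadence, phrase 2); the antecedent is bars 1–4.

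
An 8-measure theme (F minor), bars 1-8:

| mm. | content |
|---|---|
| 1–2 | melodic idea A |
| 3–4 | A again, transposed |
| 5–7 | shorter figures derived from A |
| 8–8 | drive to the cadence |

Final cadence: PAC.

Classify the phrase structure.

Basic idea (mm. 1–2) + its repetition (mm. 3–4) form the presentation; fragmentation and cadence (mm. 5-8) form the continuation — the 8-bar whole is a sentence.

sentence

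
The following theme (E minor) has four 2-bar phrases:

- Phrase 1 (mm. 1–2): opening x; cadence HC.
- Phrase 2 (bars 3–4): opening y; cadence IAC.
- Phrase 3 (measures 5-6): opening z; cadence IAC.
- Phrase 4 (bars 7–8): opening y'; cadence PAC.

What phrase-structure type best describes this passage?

Four phrases in two halves: the first half (mm. 1–4) ends with an imperfect authentic cadence, the second (mm. 5–8) with a perfect authentic cadence — a large antecedent–consequent pair, i.e. a double period.
Phrase 3 begins with different material from phrase 1, making it contrasting.

contrasting double period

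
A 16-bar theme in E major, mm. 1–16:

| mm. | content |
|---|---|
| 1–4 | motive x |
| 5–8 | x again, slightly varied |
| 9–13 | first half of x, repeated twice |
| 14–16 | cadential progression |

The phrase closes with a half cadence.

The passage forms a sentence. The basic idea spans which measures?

The presentation of a sentence is the basic idea (mm. 1-4) plus its repetition (measures 5–8); the basic idea is therefore measures 1-4.

measures 1–4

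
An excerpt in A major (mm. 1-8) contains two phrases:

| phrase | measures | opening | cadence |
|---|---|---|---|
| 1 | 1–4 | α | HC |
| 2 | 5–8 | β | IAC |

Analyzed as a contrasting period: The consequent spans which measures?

The antecedent is the phrase ending with the weaker cadence (half cadence, phrase 1) and the consequent the one ending more conclusively (imperfect authentic cadence, phrase 2); the consequent is mm. 5-8.

measures 5–8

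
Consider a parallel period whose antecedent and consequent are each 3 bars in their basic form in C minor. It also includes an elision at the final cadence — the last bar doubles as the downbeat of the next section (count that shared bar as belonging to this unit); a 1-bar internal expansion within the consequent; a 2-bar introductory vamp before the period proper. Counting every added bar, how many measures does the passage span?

9 measures

Basic parallel period: 3 + 3 = 6 bars.
6 (basic form) + 1 (internal expansion) + 2 (introduction) = 9.
The elision shares a bar with the next section but does not change this unit's count.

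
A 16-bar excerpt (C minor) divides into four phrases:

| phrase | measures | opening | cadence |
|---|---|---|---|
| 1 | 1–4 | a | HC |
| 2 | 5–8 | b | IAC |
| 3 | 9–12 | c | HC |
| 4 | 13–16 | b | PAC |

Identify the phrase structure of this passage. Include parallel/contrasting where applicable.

contrasting double period

Four phrases in two halves: the first half (bars 1–8) ends with an imperfect authentic cadence, the second (measures 9–16) with a perfect authentic cadence — a large antecedent–consequent pair, i.e. a double period.
Phrase 3 begins with different material from phrase 1, making it contrasting.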